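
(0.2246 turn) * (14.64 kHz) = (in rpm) 1.973e+05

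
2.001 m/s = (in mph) 4.476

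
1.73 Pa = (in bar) 1.73e-05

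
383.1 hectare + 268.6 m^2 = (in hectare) 383.1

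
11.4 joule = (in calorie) 2.725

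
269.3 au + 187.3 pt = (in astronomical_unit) 269.3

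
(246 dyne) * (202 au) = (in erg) 7.434e+17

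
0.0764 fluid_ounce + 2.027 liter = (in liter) 2.029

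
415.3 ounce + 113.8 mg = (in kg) 11.77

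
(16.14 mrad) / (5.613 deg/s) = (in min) 0.002746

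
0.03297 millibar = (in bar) 3.297e-05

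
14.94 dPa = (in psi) 0.0002167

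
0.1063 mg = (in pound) 2.344e-07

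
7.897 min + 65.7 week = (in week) 65.7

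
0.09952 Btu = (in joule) 105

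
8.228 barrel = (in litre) 1308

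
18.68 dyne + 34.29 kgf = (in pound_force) 75.6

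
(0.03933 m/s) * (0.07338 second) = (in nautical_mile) 1.558e-06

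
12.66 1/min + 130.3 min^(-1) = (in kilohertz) 0.002383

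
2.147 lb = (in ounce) 34.35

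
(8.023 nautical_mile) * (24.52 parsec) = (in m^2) 1.124e+22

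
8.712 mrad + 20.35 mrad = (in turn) 0.004625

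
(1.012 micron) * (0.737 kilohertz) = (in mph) 0.001668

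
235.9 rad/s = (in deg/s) 1.352e+04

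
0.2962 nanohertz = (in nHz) 0.2962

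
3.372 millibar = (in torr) 2.529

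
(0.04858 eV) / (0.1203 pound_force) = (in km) 1.455e-23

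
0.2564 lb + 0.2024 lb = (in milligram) 2.081e+05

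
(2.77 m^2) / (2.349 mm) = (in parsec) 3.822e-14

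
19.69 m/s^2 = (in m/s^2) 19.69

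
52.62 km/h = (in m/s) 14.62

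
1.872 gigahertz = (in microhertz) 1.872e+15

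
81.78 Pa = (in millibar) 0.8178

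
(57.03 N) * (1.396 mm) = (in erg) 7.961e+05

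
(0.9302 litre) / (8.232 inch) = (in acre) 1.099e-06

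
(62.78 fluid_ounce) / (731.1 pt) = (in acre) 1.779e-06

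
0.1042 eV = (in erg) 1.669e-13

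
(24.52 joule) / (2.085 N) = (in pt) 3.334e+04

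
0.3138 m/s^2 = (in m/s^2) 0.3138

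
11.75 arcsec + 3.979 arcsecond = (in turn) 1.214e-05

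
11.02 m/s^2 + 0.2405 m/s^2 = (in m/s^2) 11.26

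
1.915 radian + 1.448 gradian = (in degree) 111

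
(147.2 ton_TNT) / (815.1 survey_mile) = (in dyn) 4.695e+10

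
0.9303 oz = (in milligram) 2.637e+04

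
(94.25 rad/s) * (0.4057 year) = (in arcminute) 4.145e+12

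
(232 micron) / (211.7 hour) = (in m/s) 3.044e-10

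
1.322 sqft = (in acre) 3.035e-05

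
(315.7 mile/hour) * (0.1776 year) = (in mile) 4.912e+05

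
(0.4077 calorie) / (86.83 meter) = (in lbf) 0.004416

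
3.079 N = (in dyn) 3.079e+05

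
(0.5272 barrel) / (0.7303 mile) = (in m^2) 7.132e-05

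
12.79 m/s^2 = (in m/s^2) 12.79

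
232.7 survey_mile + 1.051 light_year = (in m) 9.943e+15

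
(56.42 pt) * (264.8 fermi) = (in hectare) 5.271e-19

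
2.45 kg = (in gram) 2450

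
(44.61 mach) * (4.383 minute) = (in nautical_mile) 2157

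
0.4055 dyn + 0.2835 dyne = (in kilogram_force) 7.026e-07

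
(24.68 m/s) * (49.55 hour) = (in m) 4.402e+06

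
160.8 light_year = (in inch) 5.989e+19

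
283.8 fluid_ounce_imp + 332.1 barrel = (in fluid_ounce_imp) 1.859e+06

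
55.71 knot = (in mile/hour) 64.11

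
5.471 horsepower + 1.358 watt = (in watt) 4081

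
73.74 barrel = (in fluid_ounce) 3.964e+05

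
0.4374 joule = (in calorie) 0.1045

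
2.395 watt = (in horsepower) 0.003212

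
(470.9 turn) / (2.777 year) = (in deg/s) 0.001936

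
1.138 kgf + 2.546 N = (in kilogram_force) 1.398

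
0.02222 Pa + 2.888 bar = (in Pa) 2.888e+05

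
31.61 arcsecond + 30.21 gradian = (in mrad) 474.7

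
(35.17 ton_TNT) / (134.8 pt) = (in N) 3.094e+12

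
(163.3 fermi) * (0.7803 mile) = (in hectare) 2.051e-14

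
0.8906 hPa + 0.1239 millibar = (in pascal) 101.4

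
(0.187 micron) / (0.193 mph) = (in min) 3.612e-08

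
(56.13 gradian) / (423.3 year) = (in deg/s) 3.784e-09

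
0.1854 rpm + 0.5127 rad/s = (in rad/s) 0.5321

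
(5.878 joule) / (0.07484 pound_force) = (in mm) 1.766e+04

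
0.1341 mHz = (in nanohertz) 1.341e+05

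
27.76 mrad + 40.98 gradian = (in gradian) 42.75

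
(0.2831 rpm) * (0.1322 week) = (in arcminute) 8.149e+06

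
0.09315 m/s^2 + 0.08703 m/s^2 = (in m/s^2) 0.1802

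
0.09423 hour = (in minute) 5.654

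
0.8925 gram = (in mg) 892.5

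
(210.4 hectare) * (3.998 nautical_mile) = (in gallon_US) 4.115e+12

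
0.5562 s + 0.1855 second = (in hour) 0.000206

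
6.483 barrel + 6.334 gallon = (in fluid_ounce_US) 3.566e+04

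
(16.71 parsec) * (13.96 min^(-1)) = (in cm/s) 1.2e+19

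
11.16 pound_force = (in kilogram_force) 5.062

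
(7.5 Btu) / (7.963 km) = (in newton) 0.9937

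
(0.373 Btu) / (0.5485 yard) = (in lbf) 176.4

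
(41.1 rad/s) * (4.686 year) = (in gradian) 3.867e+11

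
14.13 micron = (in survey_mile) 8.78e-09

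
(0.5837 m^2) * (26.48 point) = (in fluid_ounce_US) 184.4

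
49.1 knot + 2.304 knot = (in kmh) 95.2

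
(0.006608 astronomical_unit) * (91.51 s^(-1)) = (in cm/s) 9.046e+12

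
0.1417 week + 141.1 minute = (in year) 0.002986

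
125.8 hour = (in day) 5.242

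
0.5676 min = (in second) 34.06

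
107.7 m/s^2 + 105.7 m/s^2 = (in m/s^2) 213.4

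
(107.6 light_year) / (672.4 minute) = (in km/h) 9.084e+13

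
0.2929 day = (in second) 2.531e+04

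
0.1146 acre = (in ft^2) 4992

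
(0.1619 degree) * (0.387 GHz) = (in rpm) 1.044e+07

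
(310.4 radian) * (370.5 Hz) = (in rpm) 1.098e+06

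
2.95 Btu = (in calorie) 743.9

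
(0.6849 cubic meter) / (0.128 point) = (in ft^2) 1.633e+05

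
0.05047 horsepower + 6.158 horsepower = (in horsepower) 6.208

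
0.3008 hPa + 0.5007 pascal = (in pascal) 30.58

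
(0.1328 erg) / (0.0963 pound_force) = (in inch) 1.221e-06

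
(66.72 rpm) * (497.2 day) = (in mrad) 3.001e+11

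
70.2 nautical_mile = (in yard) 1.422e+05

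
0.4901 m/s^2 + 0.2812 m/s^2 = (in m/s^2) 0.7713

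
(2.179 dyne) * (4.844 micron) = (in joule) 1.056e-10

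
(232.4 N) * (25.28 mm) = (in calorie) 1.404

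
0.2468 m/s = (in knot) 0.4797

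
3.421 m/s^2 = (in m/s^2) 3.421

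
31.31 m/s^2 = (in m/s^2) 31.31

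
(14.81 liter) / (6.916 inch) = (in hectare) 8.431e-06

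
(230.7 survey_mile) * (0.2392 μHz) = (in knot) 0.1726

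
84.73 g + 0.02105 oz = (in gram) 85.33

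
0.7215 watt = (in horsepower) 0.0009675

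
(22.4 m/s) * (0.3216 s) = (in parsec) 2.335e-16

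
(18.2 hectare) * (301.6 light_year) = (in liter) 5.193e+26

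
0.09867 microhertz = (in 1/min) 5.92e-06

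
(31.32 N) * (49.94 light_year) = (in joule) 1.48e+19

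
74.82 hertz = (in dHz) 748.2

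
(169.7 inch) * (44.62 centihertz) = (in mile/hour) 4.302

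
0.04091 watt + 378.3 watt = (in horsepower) 0.5074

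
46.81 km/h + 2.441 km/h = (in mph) 30.6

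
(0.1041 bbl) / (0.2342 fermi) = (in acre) 1.746e+10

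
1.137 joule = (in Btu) 0.001078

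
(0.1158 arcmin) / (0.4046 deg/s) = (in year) 1.513e-10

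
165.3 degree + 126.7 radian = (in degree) 7425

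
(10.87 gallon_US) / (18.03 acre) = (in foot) 1.85e-06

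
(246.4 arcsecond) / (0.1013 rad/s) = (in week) 1.95e-08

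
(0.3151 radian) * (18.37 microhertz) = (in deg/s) 0.0003317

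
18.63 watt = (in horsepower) 0.02498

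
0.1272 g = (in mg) 127.2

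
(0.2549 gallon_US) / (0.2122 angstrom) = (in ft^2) 4.894e+08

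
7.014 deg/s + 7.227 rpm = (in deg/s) 50.38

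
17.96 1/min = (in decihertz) 2.993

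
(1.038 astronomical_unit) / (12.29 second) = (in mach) 3.711e+07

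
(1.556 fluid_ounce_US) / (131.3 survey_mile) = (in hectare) 2.178e-14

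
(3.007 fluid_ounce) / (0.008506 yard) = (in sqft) 0.1231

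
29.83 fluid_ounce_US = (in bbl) 0.005549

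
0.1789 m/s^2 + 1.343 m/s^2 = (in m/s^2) 1.522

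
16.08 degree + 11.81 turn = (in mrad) 7.449e+04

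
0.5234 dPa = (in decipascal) 0.5234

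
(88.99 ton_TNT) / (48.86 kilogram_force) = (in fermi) 7.771e+23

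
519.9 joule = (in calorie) 124.3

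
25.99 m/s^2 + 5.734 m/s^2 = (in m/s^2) 31.72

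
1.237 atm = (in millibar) 1253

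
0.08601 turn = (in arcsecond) 1.115e+05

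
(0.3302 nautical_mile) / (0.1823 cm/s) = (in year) 0.01064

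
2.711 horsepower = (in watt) 2022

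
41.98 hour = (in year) 0.004792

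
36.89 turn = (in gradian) 1.476e+04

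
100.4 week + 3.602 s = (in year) 1.925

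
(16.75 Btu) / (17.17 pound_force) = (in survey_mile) 0.1438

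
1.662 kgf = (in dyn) 1.63e+06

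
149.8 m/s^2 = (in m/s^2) 149.8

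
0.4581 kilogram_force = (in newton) 4.492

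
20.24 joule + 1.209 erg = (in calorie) 4.837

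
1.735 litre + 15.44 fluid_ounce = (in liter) 2.192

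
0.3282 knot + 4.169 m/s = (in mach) 0.01274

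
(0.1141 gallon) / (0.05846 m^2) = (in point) 20.94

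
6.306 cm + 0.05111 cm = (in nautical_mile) 3.433e-05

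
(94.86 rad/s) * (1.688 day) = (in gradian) 8.807e+08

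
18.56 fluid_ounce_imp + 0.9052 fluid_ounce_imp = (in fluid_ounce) 18.7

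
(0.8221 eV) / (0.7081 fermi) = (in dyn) 18.6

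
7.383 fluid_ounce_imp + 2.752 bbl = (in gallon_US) 115.6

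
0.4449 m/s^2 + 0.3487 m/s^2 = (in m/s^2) 0.7936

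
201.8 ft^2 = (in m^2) 18.75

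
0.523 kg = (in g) 523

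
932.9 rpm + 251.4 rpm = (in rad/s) 124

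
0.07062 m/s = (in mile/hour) 0.158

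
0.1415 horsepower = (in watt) 105.5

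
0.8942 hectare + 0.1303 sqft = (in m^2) 8942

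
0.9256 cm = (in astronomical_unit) 6.187e-14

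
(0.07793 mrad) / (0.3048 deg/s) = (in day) 1.696e-07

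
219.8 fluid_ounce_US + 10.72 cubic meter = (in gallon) 2834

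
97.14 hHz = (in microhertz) 9.714e+09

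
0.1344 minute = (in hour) 0.00224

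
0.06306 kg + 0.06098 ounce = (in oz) 2.285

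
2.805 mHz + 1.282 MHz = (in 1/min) 7.692e+07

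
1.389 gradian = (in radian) 0.02182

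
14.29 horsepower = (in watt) 1.066e+04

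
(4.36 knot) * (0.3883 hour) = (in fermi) 3.135e+18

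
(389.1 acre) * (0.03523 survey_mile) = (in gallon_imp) 1.964e+10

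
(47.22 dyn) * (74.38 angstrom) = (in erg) 3.512e-05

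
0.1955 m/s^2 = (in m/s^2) 0.1955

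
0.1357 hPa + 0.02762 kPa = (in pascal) 41.19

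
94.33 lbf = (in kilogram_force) 42.79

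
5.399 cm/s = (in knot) 0.1049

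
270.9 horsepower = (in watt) 2.02e+05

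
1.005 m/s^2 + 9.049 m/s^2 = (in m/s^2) 10.05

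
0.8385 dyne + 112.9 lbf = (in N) 502.2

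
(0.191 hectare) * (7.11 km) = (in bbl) 8.542e+07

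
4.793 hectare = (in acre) 11.84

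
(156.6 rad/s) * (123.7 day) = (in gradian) 1.066e+11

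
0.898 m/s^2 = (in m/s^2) 0.898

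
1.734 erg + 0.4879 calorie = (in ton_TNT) 4.879e-10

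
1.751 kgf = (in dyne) 1.717e+06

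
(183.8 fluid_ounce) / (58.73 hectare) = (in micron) 0.009255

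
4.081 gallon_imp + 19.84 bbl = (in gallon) 838.2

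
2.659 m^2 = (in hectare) 0.0002659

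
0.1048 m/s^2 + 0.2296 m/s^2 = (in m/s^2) 0.3344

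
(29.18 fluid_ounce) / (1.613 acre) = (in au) 8.837e-19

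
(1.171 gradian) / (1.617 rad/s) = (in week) 1.881e-08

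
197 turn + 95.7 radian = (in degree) 7.64e+04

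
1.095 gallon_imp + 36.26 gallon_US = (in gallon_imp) 31.29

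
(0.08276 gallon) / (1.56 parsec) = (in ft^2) 7.005e-20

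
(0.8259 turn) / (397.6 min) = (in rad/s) 0.0002175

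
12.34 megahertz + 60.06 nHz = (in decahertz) 1.234e+06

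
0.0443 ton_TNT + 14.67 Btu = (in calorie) 4.43e+07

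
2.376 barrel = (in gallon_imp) 83.09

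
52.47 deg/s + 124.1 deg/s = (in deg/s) 176.6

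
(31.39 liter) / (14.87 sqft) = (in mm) 22.72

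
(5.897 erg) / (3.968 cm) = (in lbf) 3.341e-06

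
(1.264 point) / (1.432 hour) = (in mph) 1.935e-07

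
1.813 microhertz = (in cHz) 0.0001813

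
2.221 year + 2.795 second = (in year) 2.221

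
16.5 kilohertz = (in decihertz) 1.65e+05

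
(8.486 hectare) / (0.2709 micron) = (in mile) 1.946e+08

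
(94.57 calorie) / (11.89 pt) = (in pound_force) 2.121e+04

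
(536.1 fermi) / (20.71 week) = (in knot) 8.32e-20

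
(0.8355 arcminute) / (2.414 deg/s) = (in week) 9.538e-09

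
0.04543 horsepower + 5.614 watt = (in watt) 39.49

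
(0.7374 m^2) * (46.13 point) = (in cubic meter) 0.012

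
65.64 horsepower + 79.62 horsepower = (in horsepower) 145.3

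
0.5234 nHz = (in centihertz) 5.234e-08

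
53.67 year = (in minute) 2.821e+07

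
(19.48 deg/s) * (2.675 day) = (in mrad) 7.858e+07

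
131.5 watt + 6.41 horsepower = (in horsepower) 6.586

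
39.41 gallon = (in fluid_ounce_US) 5044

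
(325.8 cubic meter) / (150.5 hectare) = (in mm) 0.2165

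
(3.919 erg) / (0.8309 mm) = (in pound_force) 0.000106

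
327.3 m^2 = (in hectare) 0.03273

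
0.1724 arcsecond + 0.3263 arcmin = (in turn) 1.524e-05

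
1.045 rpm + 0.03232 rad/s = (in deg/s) 8.122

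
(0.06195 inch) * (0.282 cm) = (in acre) 1.096e-09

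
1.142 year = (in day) 416.8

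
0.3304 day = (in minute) 475.8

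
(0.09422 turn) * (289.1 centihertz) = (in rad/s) 1.711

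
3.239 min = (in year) 6.162e-06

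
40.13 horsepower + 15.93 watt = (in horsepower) 40.15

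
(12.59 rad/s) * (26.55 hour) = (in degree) 6.895e+07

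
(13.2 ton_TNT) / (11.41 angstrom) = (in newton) 4.84e+19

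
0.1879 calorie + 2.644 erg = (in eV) 4.907e+18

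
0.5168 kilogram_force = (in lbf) 1.139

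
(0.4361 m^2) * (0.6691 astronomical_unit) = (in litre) 4.365e+13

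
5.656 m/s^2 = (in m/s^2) 5.656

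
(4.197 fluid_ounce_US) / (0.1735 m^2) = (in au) 4.782e-15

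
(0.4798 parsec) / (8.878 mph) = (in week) 6.168e+09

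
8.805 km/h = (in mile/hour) 5.471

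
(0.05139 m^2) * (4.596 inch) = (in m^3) 0.005999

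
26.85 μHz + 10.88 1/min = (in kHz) 0.0001814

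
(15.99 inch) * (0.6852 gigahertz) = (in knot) 5.41e+08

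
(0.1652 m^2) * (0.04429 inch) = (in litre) 0.1858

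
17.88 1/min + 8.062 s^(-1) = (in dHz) 83.6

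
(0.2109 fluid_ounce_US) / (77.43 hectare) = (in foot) 2.643e-11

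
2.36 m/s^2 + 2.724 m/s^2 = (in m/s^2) 5.084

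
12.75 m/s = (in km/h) 45.9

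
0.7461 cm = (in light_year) 7.886e-19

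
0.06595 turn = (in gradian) 26.38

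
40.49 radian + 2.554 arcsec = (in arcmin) 1.392e+05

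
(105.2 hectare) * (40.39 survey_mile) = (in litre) 6.838e+13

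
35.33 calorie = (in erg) 1.478e+09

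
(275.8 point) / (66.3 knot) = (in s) 0.002853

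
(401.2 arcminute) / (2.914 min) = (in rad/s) 0.0006675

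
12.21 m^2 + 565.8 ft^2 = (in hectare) 0.006477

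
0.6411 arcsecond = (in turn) 4.947e-07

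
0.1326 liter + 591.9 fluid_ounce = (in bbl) 0.1109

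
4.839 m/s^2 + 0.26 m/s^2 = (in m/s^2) 5.099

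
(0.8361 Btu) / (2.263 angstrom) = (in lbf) 8.763e+11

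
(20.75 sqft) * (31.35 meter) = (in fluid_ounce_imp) 2.127e+06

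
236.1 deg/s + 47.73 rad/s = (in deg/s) 2971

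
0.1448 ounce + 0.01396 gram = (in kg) 0.004119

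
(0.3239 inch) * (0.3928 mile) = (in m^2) 5.201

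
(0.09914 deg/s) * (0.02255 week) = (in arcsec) 4.868e+06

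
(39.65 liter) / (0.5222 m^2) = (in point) 215.2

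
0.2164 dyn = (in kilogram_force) 2.207e-07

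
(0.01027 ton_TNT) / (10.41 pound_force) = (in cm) 9.28e+07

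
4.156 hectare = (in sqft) 4.473e+05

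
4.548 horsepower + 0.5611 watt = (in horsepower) 4.549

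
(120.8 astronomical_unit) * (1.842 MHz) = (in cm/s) 3.329e+21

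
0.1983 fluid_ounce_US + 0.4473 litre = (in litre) 0.4532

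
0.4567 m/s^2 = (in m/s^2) 0.4567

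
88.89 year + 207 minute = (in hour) 7.787e+05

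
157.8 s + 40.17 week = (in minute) 4.049e+05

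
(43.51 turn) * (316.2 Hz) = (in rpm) 8.255e+05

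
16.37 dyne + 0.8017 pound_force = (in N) 3.566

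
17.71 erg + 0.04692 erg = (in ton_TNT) 4.244e-16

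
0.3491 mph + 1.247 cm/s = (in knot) 0.3276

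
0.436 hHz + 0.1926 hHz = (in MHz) 6.286e-05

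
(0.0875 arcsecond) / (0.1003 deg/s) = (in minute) 4.039e-06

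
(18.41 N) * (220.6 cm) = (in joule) 40.61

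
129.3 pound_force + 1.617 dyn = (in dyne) 5.752e+07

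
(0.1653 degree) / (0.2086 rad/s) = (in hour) 3.842e-06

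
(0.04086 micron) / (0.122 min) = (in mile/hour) 1.249e-08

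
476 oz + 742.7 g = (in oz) 502.2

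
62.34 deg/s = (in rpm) 10.39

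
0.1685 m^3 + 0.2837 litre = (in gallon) 44.59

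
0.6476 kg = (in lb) 1.428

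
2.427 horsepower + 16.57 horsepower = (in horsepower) 19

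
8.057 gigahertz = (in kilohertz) 8.057e+06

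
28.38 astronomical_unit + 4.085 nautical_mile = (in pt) 1.203e+16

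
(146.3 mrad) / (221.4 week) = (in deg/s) 6.26e-08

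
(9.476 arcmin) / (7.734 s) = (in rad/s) 0.0003564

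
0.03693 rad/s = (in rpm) 0.3527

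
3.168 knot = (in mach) 0.004786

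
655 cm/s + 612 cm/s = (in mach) 0.03721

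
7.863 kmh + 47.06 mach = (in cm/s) 1.603e+06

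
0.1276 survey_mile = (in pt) 5.821e+05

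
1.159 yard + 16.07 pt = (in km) 0.001065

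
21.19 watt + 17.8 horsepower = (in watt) 1.329e+04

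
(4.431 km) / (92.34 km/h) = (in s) 172.7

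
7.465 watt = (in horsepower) 0.01001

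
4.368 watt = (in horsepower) 0.005858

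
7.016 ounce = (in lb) 0.4385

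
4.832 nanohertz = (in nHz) 4.832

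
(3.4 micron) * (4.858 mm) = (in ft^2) 1.778e-07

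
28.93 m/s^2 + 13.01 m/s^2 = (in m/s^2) 41.94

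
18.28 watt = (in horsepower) 0.02451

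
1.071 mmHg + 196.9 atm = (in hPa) 1.995e+05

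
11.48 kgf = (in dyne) 1.126e+07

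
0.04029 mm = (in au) 2.693e-16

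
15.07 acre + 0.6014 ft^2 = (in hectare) 6.099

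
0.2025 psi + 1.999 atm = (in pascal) 2.039e+05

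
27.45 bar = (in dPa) 2.745e+07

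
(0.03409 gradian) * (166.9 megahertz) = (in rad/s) 8.937e+04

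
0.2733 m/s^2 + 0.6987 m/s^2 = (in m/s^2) 0.972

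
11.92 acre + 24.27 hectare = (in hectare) 29.09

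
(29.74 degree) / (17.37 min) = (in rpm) 0.004756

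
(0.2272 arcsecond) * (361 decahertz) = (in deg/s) 0.2278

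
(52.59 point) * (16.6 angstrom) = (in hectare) 3.08e-15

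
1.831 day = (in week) 0.2616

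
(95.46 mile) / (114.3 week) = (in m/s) 0.002222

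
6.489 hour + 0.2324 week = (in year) 0.005198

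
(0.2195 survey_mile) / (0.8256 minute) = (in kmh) 25.67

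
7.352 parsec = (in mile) 1.41e+14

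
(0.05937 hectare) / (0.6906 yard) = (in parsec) 3.047e-14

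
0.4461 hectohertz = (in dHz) 446.1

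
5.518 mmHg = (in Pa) 735.7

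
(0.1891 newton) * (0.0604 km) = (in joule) 11.42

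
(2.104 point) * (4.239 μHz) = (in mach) 9.24e-12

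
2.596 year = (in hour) 2.274e+04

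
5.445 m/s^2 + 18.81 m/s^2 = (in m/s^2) 24.25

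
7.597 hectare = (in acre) 18.77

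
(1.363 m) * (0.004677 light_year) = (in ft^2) 6.492e+14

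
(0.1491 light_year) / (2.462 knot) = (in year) 3.532e+07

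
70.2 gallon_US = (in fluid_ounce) 8986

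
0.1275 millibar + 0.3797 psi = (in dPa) 2.631e+04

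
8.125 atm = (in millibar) 8233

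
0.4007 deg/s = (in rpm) 0.06678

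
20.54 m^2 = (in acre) 0.005076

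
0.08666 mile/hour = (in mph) 0.08666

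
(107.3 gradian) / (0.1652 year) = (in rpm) 3.089e-06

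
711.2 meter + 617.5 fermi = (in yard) 777.8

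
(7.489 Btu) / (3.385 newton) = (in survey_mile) 1.45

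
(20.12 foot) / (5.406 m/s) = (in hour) 0.0003151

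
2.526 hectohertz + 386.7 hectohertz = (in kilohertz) 38.92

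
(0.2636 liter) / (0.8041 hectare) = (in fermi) 3.278e+07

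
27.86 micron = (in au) 1.862e-16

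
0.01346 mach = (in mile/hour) 10.25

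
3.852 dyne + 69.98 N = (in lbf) 15.73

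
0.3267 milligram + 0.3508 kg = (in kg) 0.3508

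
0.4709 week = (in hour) 79.11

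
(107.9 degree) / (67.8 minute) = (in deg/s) 0.02652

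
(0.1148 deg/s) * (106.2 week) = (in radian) 1.287e+05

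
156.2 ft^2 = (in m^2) 14.51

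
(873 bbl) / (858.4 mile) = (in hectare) 1.005e-08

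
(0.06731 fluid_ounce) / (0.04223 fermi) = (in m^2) 4.714e+10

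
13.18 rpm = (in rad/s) 1.38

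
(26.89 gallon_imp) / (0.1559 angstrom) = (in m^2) 7.841e+09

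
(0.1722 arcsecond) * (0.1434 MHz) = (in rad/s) 0.1197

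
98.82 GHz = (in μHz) 9.882e+16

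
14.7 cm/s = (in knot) 0.2857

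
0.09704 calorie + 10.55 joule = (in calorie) 2.619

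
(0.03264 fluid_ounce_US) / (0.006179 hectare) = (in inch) 6.15e-07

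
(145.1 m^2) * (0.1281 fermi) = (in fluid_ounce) 6.285e-10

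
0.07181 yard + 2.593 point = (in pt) 188.7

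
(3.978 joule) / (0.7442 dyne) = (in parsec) 1.732e-11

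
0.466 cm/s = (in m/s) 0.00466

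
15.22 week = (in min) 1.534e+05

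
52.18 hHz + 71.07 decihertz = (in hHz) 52.25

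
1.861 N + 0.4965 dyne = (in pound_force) 0.4184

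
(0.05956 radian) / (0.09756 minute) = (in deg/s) 0.583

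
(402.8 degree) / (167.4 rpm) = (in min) 0.006684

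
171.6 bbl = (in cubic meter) 27.28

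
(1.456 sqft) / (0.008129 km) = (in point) 47.17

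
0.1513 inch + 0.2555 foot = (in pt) 231.6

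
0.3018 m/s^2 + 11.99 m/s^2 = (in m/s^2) 12.29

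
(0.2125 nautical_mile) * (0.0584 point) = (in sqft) 0.08727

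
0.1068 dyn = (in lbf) 2.401e-07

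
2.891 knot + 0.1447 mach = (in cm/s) 5076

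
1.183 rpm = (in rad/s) 0.1239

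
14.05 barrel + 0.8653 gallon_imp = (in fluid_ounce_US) 7.567e+04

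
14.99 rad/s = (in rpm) 143.1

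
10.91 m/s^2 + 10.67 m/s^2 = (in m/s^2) 21.58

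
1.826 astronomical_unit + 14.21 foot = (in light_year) 2.887e-05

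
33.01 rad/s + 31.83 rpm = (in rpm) 347.1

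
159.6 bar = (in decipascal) 1.596e+08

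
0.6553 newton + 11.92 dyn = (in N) 0.6554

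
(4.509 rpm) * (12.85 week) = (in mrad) 3.67e+09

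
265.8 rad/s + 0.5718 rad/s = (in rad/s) 266.4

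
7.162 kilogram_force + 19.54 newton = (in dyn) 8.978e+06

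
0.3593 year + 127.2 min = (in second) 1.134e+07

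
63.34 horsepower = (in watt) 4.723e+04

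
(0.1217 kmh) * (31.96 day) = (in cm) 9.335e+06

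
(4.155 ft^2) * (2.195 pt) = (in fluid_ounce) 10.11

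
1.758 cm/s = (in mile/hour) 0.03933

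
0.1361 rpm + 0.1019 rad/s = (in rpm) 1.109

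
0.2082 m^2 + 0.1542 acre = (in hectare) 0.06242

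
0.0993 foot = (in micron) 3.027e+04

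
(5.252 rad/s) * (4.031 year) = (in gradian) 4.25e+10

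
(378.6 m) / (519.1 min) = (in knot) 0.02363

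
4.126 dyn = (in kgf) 4.207e-06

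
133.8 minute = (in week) 0.01327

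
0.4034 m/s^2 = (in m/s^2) 0.4034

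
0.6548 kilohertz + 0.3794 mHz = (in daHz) 65.48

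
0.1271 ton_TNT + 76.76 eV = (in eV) 3.319e+27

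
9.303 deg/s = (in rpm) 1.551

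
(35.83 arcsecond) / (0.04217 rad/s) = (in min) 6.865e-05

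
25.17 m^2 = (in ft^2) 270.9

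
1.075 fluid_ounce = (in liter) 0.03179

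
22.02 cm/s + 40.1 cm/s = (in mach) 0.001824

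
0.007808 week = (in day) 0.05466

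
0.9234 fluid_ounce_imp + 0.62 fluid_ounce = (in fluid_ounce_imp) 1.569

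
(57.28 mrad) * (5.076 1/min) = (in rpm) 0.04627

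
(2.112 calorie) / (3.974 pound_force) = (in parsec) 1.62e-17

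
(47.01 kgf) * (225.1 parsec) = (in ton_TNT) 7.653e+11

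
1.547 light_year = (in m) 1.464e+16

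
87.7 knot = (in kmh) 162.4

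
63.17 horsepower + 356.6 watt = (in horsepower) 63.65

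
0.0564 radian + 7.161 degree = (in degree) 10.39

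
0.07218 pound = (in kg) 0.03274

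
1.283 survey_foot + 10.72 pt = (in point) 1119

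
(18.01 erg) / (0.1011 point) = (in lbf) 0.01135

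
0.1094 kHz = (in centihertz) 1.094e+04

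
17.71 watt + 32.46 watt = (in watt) 50.17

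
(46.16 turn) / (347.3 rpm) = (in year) 2.529e-07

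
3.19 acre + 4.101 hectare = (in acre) 13.32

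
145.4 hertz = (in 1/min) 8724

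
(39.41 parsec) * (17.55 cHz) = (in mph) 4.774e+17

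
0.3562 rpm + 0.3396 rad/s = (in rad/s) 0.3769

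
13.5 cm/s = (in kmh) 0.486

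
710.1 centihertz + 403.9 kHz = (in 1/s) 4.039e+05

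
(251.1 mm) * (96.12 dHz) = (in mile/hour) 5.399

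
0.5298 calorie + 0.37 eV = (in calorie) 0.5298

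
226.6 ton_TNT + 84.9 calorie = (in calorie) 2.266e+11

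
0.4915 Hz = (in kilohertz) 0.0004915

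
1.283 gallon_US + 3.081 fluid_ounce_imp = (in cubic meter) 0.004944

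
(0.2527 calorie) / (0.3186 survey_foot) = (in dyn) 1.089e+06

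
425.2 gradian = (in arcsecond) 1.378e+06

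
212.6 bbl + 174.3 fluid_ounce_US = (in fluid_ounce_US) 1.143e+06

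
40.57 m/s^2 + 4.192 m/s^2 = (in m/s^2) 44.76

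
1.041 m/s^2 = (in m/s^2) 1.041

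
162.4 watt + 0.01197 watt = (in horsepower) 0.2178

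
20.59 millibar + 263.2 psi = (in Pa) 1.817e+06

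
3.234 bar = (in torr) 2426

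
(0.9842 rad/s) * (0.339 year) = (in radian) 1.052e+07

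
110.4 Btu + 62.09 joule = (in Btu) 110.5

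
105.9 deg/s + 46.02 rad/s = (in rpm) 457.1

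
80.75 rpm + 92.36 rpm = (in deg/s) 1039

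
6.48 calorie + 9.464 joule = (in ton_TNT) 8.742e-09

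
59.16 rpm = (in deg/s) 355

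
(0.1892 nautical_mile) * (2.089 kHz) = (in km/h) 2.635e+06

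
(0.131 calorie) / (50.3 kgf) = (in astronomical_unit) 7.428e-15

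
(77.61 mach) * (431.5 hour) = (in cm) 4.105e+12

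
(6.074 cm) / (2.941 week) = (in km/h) 1.229e-07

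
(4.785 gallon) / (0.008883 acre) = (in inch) 0.01984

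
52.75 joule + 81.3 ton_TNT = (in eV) 2.123e+30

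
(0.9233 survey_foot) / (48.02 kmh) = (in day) 2.442e-07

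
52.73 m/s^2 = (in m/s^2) 52.73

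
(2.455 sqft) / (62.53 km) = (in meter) 3.647e-06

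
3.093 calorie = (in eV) 8.077e+19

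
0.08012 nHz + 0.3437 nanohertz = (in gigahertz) 4.238e-19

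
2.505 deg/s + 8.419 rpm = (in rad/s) 0.9254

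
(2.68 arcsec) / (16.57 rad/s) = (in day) 9.076e-12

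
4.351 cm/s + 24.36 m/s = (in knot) 47.44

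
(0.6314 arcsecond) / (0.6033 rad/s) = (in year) 1.609e-13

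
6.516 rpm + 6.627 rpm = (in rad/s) 1.376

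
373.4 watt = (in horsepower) 0.5007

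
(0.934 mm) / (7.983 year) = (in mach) 1.09e-14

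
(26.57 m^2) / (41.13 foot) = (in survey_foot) 6.953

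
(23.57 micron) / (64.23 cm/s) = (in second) 3.67e-05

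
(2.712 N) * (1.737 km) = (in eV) 2.94e+22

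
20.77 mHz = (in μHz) 2.077e+04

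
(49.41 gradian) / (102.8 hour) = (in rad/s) 2.097e-06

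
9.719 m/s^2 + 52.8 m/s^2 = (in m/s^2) 62.52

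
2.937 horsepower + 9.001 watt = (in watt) 2199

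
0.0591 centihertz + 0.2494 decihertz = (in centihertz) 2.553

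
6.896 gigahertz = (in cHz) 6.896e+11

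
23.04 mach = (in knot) 1.525e+04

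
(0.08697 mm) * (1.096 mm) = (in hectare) 9.532e-12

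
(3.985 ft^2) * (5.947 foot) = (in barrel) 4.221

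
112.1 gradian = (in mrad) 1761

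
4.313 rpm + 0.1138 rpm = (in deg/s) 26.56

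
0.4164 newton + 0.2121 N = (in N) 0.6285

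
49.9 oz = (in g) 1415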